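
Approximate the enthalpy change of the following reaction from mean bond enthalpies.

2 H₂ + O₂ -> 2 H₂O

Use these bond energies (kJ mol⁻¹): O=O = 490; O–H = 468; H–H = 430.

ΔH ≈ −522 kJ

Bonds broken (reactants):
  H–H: 2 × 430 = 860
  O=O: 1 × 490 = 490
  Σ(broken) = 1350 kJ
Bonds formed (products):
  O–H: 4 × 468 = 1872
  Σ(formed) = 1872 kJ
ΔH = Σ(broken) − Σ(formed) = 1350 − 1872 = −522 kJ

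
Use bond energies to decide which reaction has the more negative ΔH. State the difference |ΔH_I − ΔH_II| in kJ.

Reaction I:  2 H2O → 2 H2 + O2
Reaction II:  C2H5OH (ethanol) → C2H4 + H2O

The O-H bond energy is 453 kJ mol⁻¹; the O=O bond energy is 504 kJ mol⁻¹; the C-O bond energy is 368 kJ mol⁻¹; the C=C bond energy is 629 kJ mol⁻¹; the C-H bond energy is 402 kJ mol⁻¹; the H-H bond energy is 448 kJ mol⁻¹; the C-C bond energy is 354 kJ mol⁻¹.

Reaction I:
  Bonds broken (reactants):
    O-H: 4 × 453 = 1812
    Σ(broken) = 1812 kJ
  Bonds formed (products):
    H-H: 2 × 448 = 896
    O=O: 1 × 504 = 504
    Σ(formed) = 1400 kJ
  ΔH_I = 1812 − 1400 = +412 kJ
Reaction II:
  Bonds broken (reactants):
    C-C: 1 × 354 = 354
    C-H: 5 × 402 = 2010
    C-O: 1 × 368 = 368
    O-H: 1 × 453 = 453
    Σ(broken) = 3185 kJ
  Bonds formed (products):
    C-H: 4 × 402 = 1608
    C=C: 1 × 629 = 629
    O-H: 2 × 453 = 906
    Σ(formed) = 3143 kJ
  ΔH_II = 3185 − 3143 = +42 kJ
ΔH_I − ΔH_II = +370 kJ, so reaction II has the more negative ΔH; |ΔH_I − ΔH_II| = 370 kJ.

Reaction II, by 370 kJ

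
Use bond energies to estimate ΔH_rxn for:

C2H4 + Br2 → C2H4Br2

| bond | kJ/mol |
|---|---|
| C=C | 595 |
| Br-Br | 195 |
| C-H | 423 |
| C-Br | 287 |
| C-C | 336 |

Bonds broken (reactants):
  Br-Br: 1 × 195 = 195
  C-H: 4 × 423 = 1692
  C=C: 1 × 595 = 595
  Σ(broken) = 2482 kJ
Bonds formed (products):
  C-Br: 2 × 287 = 574
  C-C: 1 × 336 = 336
  C-H: 4 × 423 = 1692
  Σ(formed) = 2602 kJ
ΔH = Σ(broken) − Σ(formed) = 2482 − 2602 = −120 kJ

ΔH ≈ −120 kJ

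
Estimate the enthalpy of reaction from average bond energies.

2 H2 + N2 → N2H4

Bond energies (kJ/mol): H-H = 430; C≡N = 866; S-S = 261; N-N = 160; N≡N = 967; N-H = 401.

ΔH ≈ +63 kJ

Bonds broken (reactants):
  H-H: 2 × 430 = 860
  N≡N: 1 × 967 = 967
  Σ(broken) = 1827 kJ
Bonds formed (products):
  N-H: 4 × 401 = 1604
  N-N: 1 × 160 = 160
  Σ(formed) = 1764 kJ
ΔH = Σ(broken) − Σ(formed) = 1827 − 1764 = +63 kJ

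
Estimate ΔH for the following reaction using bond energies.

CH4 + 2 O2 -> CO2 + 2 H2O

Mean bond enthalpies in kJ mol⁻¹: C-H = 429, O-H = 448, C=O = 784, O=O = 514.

Bonds broken (reactants):
  C-H: 4 × 429 = 1716
  O=O: 2 × 514 = 1028
  Σ(broken) = 2744 kJ
Bonds formed (products):
  C=O: 2 × 784 = 1568
  O-H: 4 × 448 = 1792
  Σ(formed) = 3360 kJ
ΔH = Σ(broken) − Σ(formed) = 2744 − 3360 = −616 kJ

ΔH ≈ −616 kJ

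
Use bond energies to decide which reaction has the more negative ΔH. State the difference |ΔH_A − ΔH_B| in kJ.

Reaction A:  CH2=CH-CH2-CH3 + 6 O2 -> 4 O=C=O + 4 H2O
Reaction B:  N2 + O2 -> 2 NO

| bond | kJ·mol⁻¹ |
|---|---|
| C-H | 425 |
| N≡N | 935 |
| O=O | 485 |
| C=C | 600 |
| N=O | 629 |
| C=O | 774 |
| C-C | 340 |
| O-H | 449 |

Reaction A, by 2356 kJ

Reaction A:
  Bonds broken (reactants):
    C-C: 2 × 340 = 680
    C-H: 8 × 425 = 3400
    C=C: 1 × 600 = 600
    O=O: 6 × 485 = 2910
    Σ(broken) = 7590 kJ
  Bonds formed (products):
    C=O: 8 × 774 = 6192
    O-H: 8 × 449 = 3592
    Σ(formed) = 9784 kJ
  ΔH_A = 7590 − 9784 = −2194 kJ
Reaction B:
  Bonds broken (reactants):
    N≡N: 1 × 935 = 935
    O=O: 1 × 485 = 485
    Σ(broken) = 1420 kJ
  Bonds formed (products):
    N=O: 2 × 629 = 1258
    Σ(formed) = 1258 kJ
  ΔH_B = 1420 − 1258 = +162 kJ
ΔH_A − ΔH_B = −2356 kJ, so reaction A has the more negative ΔH; |ΔH_A − ΔH_B| = 2356 kJ.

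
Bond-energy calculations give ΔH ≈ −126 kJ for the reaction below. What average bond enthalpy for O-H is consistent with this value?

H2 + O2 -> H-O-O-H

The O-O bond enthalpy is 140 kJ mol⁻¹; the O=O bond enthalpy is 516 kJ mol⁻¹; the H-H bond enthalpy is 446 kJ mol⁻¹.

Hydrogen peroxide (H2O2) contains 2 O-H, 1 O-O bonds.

Let D be the O-H bond energy.
Σ(broken) = 1×446 + 1×516 = 962
Σ(formed) = 2×D + 1×140 = 140 + 2D
ΔH = Σ(broken) − Σ(formed) = (962) − (140 + 2D) = +822 − 2D
Setting this equal to −126 kJ gives 2D = 948, so D = 474 kJ/mol.

D(O-H) ≈ 474 kJ/mol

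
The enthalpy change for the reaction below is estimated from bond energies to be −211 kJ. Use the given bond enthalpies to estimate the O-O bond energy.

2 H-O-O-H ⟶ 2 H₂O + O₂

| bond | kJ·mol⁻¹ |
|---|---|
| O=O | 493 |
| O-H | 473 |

D(O-O) ≈ 141 kJ/mol

Let D be the O-O bond energy.
Σ(broken) = 4×473 + 2×D = 1892 + 2D
Σ(formed) = 4×473 + 1×493 = 2385
ΔH = Σ(broken) − Σ(formed) = (1892 + 2D) − (2385) = −493 + 2D
Setting this equal to −211 kJ gives 2D = 282, so D = 141 kJ/mol.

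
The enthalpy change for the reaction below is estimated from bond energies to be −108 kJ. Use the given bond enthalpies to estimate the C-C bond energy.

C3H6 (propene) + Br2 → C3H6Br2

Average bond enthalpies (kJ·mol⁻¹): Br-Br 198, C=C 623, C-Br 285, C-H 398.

D(C-C) ≈ 359 kJ/mol

Let D be the C-C bond energy.
Σ(broken) = 1×198 + 1×D + 6×398 + 1×623 = 3209 + D
Σ(formed) = 2×285 + 2×D + 6×398 = 2958 + 2D
ΔH = Σ(broken) − Σ(formed) = (3209 + D) − (2958 + 2D) = +251 − D
Setting this equal to −108 kJ gives D = 359 kJ/mol.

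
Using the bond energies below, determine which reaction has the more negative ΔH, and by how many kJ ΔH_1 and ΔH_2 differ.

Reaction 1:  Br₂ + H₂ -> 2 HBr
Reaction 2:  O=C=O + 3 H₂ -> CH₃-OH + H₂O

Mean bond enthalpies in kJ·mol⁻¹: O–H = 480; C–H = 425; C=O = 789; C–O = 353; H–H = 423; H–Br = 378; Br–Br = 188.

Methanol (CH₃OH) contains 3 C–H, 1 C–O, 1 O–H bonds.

Reaction 2, by 76 kJ

Reaction 1:
  Bonds broken (reactants):
    Br–Br: 1 × 188 = 188
    H–H: 1 × 423 = 423
    Σ(broken) = 611 kJ
  Bonds formed (products):
    H–Br: 2 × 378 = 756
    Σ(formed) = 756 kJ
  ΔH_1 = 611 − 756 = −145 kJ
Reaction 2:
  Bonds broken (reactants):
    C=O: 2 × 789 = 1578
    H–H: 3 × 423 = 1269
    Σ(broken) = 2847 kJ
  Bonds formed (products):
    C–H: 3 × 425 = 1275
    C–O: 1 × 353 = 353
    O–H: 3 × 480 = 1440
    Σ(formed) = 3068 kJ
  ΔH_2 = 2847 − 3068 = −221 kJ
ΔH_1 − ΔH_2 = +76 kJ, so reaction 2 has the more negative ΔH; |ΔH_1 − ΔH_2| = 76 kJ.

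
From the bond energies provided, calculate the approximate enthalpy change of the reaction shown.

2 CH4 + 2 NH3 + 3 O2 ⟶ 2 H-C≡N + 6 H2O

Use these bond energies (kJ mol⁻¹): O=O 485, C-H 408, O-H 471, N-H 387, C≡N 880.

Bonds broken (reactants):
  C-H: 8 × 408 = 3264
  N-H: 6 × 387 = 2322
  O=O: 3 × 485 = 1455
  Σ(broken) = 7041 kJ
Bonds formed (products):
  C≡N: 2 × 880 = 1760
  C-H: 2 × 408 = 816
  O-H: 12 × 471 = 5652
  Σ(formed) = 8228 kJ
ΔH = Σ(broken) − Σ(formed) = 7041 − 8228 = −1187 kJ

ΔH ≈ −1187 kJ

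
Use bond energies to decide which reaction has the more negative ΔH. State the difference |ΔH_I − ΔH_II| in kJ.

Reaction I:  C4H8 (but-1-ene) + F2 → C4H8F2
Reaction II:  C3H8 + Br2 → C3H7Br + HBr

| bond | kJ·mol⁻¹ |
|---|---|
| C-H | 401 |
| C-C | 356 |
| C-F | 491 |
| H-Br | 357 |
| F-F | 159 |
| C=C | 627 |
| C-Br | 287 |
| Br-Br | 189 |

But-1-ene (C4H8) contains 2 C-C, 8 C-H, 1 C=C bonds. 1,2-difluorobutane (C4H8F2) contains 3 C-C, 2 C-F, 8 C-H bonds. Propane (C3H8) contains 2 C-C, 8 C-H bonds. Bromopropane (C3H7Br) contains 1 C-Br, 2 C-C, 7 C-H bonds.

Reaction I, by 498 kJ

Reaction I:
  Bonds broken (reactants):
    C-C: 2 × 356 = 712
    C-H: 8 × 401 = 3208
    C=C: 1 × 627 = 627
    F-F: 1 × 159 = 159
    Σ(broken) = 4706 kJ
  Bonds formed (products):
    C-C: 3 × 356 = 1068
    C-F: 2 × 491 = 982
    C-H: 8 × 401 = 3208
    Σ(formed) = 5258 kJ
  ΔH_I = 4706 − 5258 = −552 kJ
Reaction II:
  Bonds broken (reactants):
    Br-Br: 1 × 189 = 189
    C-C: 2 × 356 = 712
    C-H: 8 × 401 = 3208
    Σ(broken) = 4109 kJ
  Bonds formed (products):
    C-Br: 1 × 287 = 287
    C-C: 2 × 356 = 712
    C-H: 7 × 401 = 2807
    H-Br: 1 × 357 = 357
    Σ(formed) = 4163 kJ
  ΔH_II = 4109 − 4163 = −54 kJ
ΔH_I − ΔH_II = −498 kJ, so reaction I has the more negative ΔH; |ΔH_I − ΔH_II| = 498 kJ.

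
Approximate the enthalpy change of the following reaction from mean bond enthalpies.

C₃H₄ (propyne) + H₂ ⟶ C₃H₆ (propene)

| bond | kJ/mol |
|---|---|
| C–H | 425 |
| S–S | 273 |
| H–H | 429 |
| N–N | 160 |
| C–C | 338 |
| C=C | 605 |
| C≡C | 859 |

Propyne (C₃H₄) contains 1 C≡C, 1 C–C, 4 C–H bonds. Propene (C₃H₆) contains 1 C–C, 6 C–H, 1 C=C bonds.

Bonds broken (reactants):
  C≡C: 1 × 859 = 859
  C–C: 1 × 338 = 338
  C–H: 4 × 425 = 1700
  H–H: 1 × 429 = 429
  Σ(broken) = 3326 kJ
Bonds formed (products):
  C–C: 1 × 338 = 338
  C–H: 6 × 425 = 2550
  C=C: 1 × 605 = 605
  Σ(formed) = 3493 kJ
ΔH = Σ(broken) − Σ(formed) = 3326 − 3493 = −167 kJ

ΔH ≈ −167 kJ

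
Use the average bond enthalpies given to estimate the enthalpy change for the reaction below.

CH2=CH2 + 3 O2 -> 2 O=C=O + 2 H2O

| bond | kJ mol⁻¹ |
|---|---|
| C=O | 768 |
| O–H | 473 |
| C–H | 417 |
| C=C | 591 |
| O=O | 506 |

ΔH ≈ −1187 kJ

Bonds broken (reactants):
  C–H: 4 × 417 = 1668
  C=C: 1 × 591 = 591
  O=O: 3 × 506 = 1518
  Σ(broken) = 3777 kJ
Bonds formed (products):
  C=O: 4 × 768 = 3072
  O–H: 4 × 473 = 1892
  Σ(formed) = 4964 kJ
ΔH = Σ(broken) − Σ(formed) = 3777 − 4964 = −1187 kJ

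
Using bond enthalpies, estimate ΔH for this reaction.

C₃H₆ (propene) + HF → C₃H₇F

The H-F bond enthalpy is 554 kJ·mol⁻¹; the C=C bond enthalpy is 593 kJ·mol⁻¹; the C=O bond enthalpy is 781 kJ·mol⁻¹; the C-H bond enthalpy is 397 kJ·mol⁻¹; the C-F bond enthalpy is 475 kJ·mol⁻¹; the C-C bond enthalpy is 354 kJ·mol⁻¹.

Bonds broken (reactants):
  C-C: 1 × 354 = 354
  C-H: 6 × 397 = 2382
  C=C: 1 × 593 = 593
  H-F: 1 × 554 = 554
  Σ(broken) = 3883 kJ
Bonds formed (products):
  C-C: 2 × 354 = 708
  C-F: 1 × 475 = 475
  C-H: 7 × 397 = 2779
  Σ(formed) = 3962 kJ
ΔH = Σ(broken) − Σ(formed) = 3883 − 3962 = −79 kJ

ΔH ≈ −79 kJ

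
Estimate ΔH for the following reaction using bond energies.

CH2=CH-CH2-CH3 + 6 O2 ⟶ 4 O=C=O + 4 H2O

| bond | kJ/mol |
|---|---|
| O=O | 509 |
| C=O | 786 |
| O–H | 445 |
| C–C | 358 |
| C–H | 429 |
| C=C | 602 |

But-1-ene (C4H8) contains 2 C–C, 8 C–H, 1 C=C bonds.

ΔH ≈ −2044 kJ

Bonds broken (reactants):
  C–C: 2 × 358 = 716
  C–H: 8 × 429 = 3432
  C=C: 1 × 602 = 602
  O=O: 6 × 509 = 3054
  Σ(broken) = 7804 kJ
Bonds formed (products):
  C=O: 8 × 786 = 6288
  O–H: 8 × 445 = 3560
  Σ(formed) = 9848 kJ
ΔH = Σ(broken) − Σ(formed) = 7804 − 9848 = −2044 kJ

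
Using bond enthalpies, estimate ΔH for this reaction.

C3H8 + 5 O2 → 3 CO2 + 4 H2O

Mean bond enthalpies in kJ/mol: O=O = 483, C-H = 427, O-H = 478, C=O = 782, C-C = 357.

Bonds broken (reactants):
  C-C: 2 × 357 = 714
  C-H: 8 × 427 = 3416
  O=O: 5 × 483 = 2415
  Σ(broken) = 6545 kJ
Bonds formed (products):
  C=O: 6 × 782 = 4692
  O-H: 8 × 478 = 3824
  Σ(formed) = 8516 kJ
ΔH = Σ(broken) − Σ(formed) = 6545 − 8516 = −1971 kJ

ΔH ≈ −1971 kJ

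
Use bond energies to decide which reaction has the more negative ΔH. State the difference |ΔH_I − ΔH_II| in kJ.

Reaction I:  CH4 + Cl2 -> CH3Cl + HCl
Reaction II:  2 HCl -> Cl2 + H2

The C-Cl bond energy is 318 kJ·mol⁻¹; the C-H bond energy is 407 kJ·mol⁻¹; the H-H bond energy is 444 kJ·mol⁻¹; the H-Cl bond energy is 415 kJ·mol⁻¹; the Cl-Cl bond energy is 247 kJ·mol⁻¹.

Reaction I, by 218 kJ

Reaction I:
  Bonds broken (reactants):
    C-H: 4 × 407 = 1628
    Cl-Cl: 1 × 247 = 247
    Σ(broken) = 1875 kJ
  Bonds formed (products):
    C-Cl: 1 × 318 = 318
    C-H: 3 × 407 = 1221
    H-Cl: 1 × 415 = 415
    Σ(formed) = 1954 kJ
  ΔH_I = 1875 − 1954 = −79 kJ
Reaction II:
  Bonds broken (reactants):
    H-Cl: 2 × 415 = 830
    Σ(broken) = 830 kJ
  Bonds formed (products):
    Cl-Cl: 1 × 247 = 247
    H-H: 1 × 444 = 444
    Σ(formed) = 691 kJ
  ΔH_II = 830 − 691 = +139 kJ
ΔH_I − ΔH_II = −218 kJ, so reaction I has the more negative ΔH; |ΔH_I − ΔH_II| = 218 kJ.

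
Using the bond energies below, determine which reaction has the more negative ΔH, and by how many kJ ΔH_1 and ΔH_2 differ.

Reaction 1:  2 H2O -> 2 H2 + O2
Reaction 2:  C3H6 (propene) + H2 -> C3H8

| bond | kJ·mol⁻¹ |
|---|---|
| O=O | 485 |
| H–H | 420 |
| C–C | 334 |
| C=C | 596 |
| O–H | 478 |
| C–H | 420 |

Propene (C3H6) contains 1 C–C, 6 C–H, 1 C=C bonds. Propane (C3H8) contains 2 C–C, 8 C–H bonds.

Reaction 2, by 745 kJ

Reaction 1:
  Bonds broken (reactants):
    O–H: 4 × 478 = 1912
    Σ(broken) = 1912 kJ
  Bonds formed (products):
    H–H: 2 × 420 = 840
    O=O: 1 × 485 = 485
    Σ(formed) = 1325 kJ
  ΔH_1 = 1912 − 1325 = +587 kJ
Reaction 2:
  Bonds broken (reactants):
    C–C: 1 × 334 = 334
    C–H: 6 × 420 = 2520
    C=C: 1 × 596 = 596
    H–H: 1 × 420 = 420
    Σ(broken) = 3870 kJ
  Bonds formed (products):
    C–C: 2 × 334 = 668
    C–H: 8 × 420 = 3360
    Σ(formed) = 4028 kJ
  ΔH_2 = 3870 − 4028 = −158 kJ
ΔH_1 − ΔH_2 = +745 kJ, so reaction 2 has the more negative ΔH; |ΔH_1 − ΔH_2| = 745 kJ.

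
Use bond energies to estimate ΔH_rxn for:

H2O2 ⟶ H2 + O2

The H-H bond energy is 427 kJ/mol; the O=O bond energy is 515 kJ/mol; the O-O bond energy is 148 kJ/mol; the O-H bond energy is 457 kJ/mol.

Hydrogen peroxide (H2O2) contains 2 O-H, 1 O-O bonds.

Bonds broken (reactants):
  O-H: 2 × 457 = 914
  O-O: 1 × 148 = 148
  Σ(broken) = 1062 kJ
Bonds formed (products):
  H-H: 1 × 427 = 427
  O=O: 1 × 515 = 515
  Σ(formed) = 942 kJ
ΔH = Σ(broken) − Σ(formed) = 1062 − 942 = +120 kJ

ΔH ≈ +120 kJ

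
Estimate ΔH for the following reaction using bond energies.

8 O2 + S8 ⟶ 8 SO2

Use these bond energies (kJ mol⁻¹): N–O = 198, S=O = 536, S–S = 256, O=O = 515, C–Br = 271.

Bonds broken (reactants):
  O=O: 8 × 515 = 4120
  S–S: 8 × 256 = 2048
  Σ(broken) = 6168 kJ
Bonds formed (products):
  S=O: 16 × 536 = 8576
  Σ(formed) = 8576 kJ
ΔH = Σ(broken) − Σ(formed) = 6168 − 8576 = −2408 kJ

ΔH ≈ −2408 kJ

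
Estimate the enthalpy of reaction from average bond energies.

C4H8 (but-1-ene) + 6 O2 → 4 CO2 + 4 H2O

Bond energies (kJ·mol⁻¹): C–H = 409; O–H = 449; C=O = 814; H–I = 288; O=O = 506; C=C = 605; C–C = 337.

Bonds broken (reactants):
  C–C: 2 × 337 = 674
  C–H: 8 × 409 = 3272
  C=C: 1 × 605 = 605
  O=O: 6 × 506 = 3036
  Σ(broken) = 7587 kJ
Bonds formed (products):
  C=O: 8 × 814 = 6512
  O–H: 8 × 449 = 3592
  Σ(formed) = 10104 kJ
ΔH = Σ(broken) − Σ(formed) = 7587 − 10104 = −2517 kJ

ΔH ≈ −2517 kJ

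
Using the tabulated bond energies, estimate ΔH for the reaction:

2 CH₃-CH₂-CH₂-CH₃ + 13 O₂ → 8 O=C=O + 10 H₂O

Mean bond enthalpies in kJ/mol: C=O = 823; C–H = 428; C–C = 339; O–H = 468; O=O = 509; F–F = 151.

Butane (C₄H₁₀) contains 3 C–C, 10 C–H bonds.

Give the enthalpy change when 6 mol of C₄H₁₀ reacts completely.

Bonds broken (reactants):
  C–C: 6 × 339 = 2034
  C–H: 20 × 428 = 8560
  O=O: 13 × 509 = 6617
  Σ(broken) = 17211 kJ
Bonds formed (products):
  C=O: 16 × 823 = 13168
  O–H: 20 × 468 = 9360
  Σ(formed) = 22528 kJ
ΔH = Σ(broken) − Σ(formed) = 17211 − 22528 = −5317 kJ
For 3× the reaction as written: 3 × (−5317) = −15951 kJ

ΔH = −15951 kJ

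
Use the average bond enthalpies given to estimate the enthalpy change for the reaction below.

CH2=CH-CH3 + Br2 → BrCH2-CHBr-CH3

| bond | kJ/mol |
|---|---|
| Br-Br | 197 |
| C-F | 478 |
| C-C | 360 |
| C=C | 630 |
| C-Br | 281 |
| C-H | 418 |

ΔH ≈ −95 kJ

Bonds broken (reactants):
  Br-Br: 1 × 197 = 197
  C-C: 1 × 360 = 360
  C-H: 6 × 418 = 2508
  C=C: 1 × 630 = 630
  Σ(broken) = 3695 kJ
Bonds formed (products):
  C-Br: 2 × 281 = 562
  C-C: 2 × 360 = 720
  C-H: 6 × 418 = 2508
  Σ(formed) = 3790 kJ
ΔH = Σ(broken) − Σ(formed) = 3695 − 3790 = −95 kJ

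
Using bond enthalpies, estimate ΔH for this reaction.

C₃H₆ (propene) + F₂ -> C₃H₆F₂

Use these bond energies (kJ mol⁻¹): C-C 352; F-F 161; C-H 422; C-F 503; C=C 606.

Bonds broken (reactants):
  C-C: 1 × 352 = 352
  C-H: 6 × 422 = 2532
  C=C: 1 × 606 = 606
  F-F: 1 × 161 = 161
  Σ(broken) = 3651 kJ
Bonds formed (products):
  C-C: 2 × 352 = 704
  C-F: 2 × 503 = 1006
  C-H: 6 × 422 = 2532
  Σ(formed) = 4242 kJ
ΔH = Σ(broken) − Σ(formed) = 3651 − 4242 = −591 kJ

ΔH ≈ −591 kJ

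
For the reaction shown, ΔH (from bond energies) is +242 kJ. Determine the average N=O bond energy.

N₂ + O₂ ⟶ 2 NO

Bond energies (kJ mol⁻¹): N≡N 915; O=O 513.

D(N=O) ≈ 593 kJ/mol

Let D be the N=O bond energy.
Σ(broken) = 1×915 + 1×513 = 1428
Σ(formed) = 2×D = 2D
ΔH = Σ(broken) − Σ(formed) = (1428) − (2D) = +1428 − 2D
Setting this equal to +242 kJ gives 2D = 1186, so D = 593 kJ/mol.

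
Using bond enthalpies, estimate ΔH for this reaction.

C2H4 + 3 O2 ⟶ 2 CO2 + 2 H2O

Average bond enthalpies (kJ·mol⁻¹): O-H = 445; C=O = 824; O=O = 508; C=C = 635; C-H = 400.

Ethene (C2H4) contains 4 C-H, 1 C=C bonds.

ΔH ≈ −1317 kJ

Bonds broken (reactants):
  C-H: 4 × 400 = 1600
  C=C: 1 × 635 = 635
  O=O: 3 × 508 = 1524
  Σ(broken) = 3759 kJ
Bonds formed (products):
  C=O: 4 × 824 = 3296
  O-H: 4 × 445 = 1780
  Σ(formed) = 5076 kJ
ΔH = Σ(broken) − Σ(formed) = 3759 − 5076 = −1317 kJ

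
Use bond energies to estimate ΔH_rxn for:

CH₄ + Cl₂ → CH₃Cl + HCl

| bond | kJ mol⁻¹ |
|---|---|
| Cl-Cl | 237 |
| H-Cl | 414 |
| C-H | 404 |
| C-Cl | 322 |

Bonds broken (reactants):
  C-H: 4 × 404 = 1616
  Cl-Cl: 1 × 237 = 237
  Σ(broken) = 1853 kJ
Bonds formed (products):
  C-Cl: 1 × 322 = 322
  C-H: 3 × 404 = 1212
  H-Cl: 1 × 414 = 414
  Σ(formed) = 1948 kJ
ΔH = Σ(broken) − Σ(formed) = 1853 − 1948 = −95 kJ

ΔH ≈ −95 kJ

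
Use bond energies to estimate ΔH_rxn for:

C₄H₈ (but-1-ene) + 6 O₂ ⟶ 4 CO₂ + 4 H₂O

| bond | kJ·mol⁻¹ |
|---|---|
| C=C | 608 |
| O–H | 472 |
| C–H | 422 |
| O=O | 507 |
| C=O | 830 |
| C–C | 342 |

Bonds broken (reactants):
  C–C: 2 × 342 = 684
  C–H: 8 × 422 = 3376
  C=C: 1 × 608 = 608
  O=O: 6 × 507 = 3042
  Σ(broken) = 7710 kJ
Bonds formed (products):
  C=O: 8 × 830 = 6640
  O–H: 8 × 472 = 3776
  Σ(formed) = 10416 kJ
ΔH = Σ(broken) − Σ(formed) = 7710 − 10416 = −2706 kJ

ΔH ≈ −2706 kJ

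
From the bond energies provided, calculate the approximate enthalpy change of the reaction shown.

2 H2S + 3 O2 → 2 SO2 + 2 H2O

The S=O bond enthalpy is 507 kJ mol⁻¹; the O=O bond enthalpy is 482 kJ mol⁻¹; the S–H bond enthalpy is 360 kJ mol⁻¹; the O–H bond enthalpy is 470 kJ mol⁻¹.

Bonds broken (reactants):
  O=O: 3 × 482 = 1446
  S–H: 4 × 360 = 1440
  Σ(broken) = 2886 kJ
Bonds formed (products):
  O–H: 4 × 470 = 1880
  S=O: 4 × 507 = 2028
  Σ(formed) = 3908 kJ
ΔH = Σ(broken) − Σ(formed) = 2886 − 3908 = −1022 kJ

ΔH ≈ −1022 kJ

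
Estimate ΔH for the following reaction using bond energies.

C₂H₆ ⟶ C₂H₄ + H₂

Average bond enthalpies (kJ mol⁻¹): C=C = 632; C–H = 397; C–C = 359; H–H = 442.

ΔH ≈ +79 kJ

Bonds broken (reactants):
  C–C: 1 × 359 = 359
  C–H: 6 × 397 = 2382
  Σ(broken) = 2741 kJ
Bonds formed (products):
  C–H: 4 × 397 = 1588
  C=C: 1 × 632 = 632
  H–H: 1 × 442 = 442
  Σ(formed) = 2662 kJ
ΔH = Σ(broken) − Σ(formed) = 2741 − 2662 = +79 kJ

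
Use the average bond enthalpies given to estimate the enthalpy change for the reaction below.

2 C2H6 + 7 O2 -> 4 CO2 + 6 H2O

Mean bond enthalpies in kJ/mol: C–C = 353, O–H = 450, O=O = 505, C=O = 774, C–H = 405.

Bonds broken (reactants):
  C–C: 2 × 353 = 706
  C–H: 12 × 405 = 4860
  O=O: 7 × 505 = 3535
  Σ(broken) = 9101 kJ
Bonds formed (products):
  C=O: 8 × 774 = 6192
  O–H: 12 × 450 = 5400
  Σ(formed) = 11592 kJ
ΔH = Σ(broken) − Σ(formed) = 9101 − 11592 = −2491 kJ

ΔH ≈ −2491 kJ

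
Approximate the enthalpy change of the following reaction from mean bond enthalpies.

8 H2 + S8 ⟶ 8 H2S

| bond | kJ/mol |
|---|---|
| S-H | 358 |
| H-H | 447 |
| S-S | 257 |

Bonds broken (reactants):
  H-H: 8 × 447 = 3576
  S-S: 8 × 257 = 2056
  Σ(broken) = 5632 kJ
Bonds formed (products):
  S-H: 16 × 358 = 5728
  Σ(formed) = 5728 kJ
ΔH = Σ(broken) − Σ(formed) = 5632 − 5728 = −96 kJ

ΔH ≈ −96 kJ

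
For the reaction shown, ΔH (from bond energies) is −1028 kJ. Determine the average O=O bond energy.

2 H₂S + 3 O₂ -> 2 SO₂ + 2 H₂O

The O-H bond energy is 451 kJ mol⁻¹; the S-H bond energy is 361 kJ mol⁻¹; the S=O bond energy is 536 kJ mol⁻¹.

Let D be the O=O bond energy.
Σ(broken) = 3×D + 4×361 = 1444 + 3D
Σ(formed) = 4×451 + 4×536 = 3948
ΔH = Σ(broken) − Σ(formed) = (1444 + 3D) − (3948) = −2504 + 3D
Setting this equal to −1028 kJ gives 3D = 1476, so D = 492 kJ/mol.

D(O=O) ≈ 492 kJ/mol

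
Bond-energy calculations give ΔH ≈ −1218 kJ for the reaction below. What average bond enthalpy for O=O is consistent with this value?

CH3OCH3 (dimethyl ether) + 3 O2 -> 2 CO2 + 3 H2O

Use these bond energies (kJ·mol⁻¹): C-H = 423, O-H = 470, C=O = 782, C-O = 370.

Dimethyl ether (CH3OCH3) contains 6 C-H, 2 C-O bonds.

D(O=O) ≈ 484 kJ/mol

Let D be the O=O bond energy.
Σ(broken) = 6×423 + 2×370 + 3×D = 3278 + 3D
Σ(formed) = 4×782 + 6×470 = 5948
ΔH = Σ(broken) − Σ(formed) = (3278 + 3D) − (5948) = −2670 + 3D
Setting this equal to −1218 kJ gives 3D = 1452, so D = 484 kJ/mol.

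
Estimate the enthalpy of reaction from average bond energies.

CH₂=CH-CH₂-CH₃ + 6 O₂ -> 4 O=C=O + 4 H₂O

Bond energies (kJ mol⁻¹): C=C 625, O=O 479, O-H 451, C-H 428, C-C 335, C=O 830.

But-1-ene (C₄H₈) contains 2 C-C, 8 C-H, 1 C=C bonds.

Bonds broken (reactants):
  C-C: 2 × 335 = 670
  C-H: 8 × 428 = 3424
  C=C: 1 × 625 = 625
  O=O: 6 × 479 = 2874
  Σ(broken) = 7593 kJ
Bonds formed (products):
  C=O: 8 × 830 = 6640
  O-H: 8 × 451 = 3608
  Σ(formed) = 10248 kJ
ΔH = Σ(broken) − Σ(formed) = 7593 − 10248 = −2655 kJ

ΔH ≈ −2655 kJ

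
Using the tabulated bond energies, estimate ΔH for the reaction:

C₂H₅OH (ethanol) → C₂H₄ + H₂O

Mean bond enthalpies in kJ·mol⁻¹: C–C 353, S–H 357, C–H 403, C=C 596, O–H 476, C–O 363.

Bonds broken (reactants):
  C–C: 1 × 353 = 353
  C–H: 5 × 403 = 2015
  C–O: 1 × 363 = 363
  O–H: 1 × 476 = 476
  Σ(broken) = 3207 kJ
Bonds formed (products):
  C–H: 4 × 403 = 1612
  C=C: 1 × 596 = 596
  O–H: 2 × 476 = 952
  Σ(formed) = 3160 kJ
ΔH = Σ(broken) − Σ(formed) = 3207 − 3160 = +47 kJ

ΔH ≈ +47 kJ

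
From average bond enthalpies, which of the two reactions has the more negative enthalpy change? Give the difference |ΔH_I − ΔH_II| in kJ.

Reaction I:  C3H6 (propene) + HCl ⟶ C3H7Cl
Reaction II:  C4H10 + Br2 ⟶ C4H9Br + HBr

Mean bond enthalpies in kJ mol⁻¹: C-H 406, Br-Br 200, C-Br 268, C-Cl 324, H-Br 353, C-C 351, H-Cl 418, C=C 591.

Reaction I:
  Bonds broken (reactants):
    C-C: 1 × 351 = 351
    C-H: 6 × 406 = 2436
    C=C: 1 × 591 = 591
    H-Cl: 1 × 418 = 418
    Σ(broken) = 3796 kJ
  Bonds formed (products):
    C-C: 2 × 351 = 702
    C-Cl: 1 × 324 = 324
    C-H: 7 × 406 = 2842
    Σ(formed) = 3868 kJ
  ΔH_I = 3796 − 3868 = −72 kJ
Reaction II:
  Bonds broken (reactants):
    Br-Br: 1 × 200 = 200
    C-C: 3 × 351 = 1053
    C-H: 10 × 406 = 4060
    Σ(broken) = 5313 kJ
  Bonds formed (products):
    C-Br: 1 × 268 = 268
    C-C: 3 × 351 = 1053
    C-H: 9 × 406 = 3654
    H-Br: 1 × 353 = 353
    Σ(formed) = 5328 kJ
  ΔH_II = 5313 − 5328 = −15 kJ
ΔH_I − ΔH_II = −57 kJ, so reaction I has the more negative ΔH; |ΔH_I − ΔH_II| = 57 kJ.

Reaction I, by 57 kJ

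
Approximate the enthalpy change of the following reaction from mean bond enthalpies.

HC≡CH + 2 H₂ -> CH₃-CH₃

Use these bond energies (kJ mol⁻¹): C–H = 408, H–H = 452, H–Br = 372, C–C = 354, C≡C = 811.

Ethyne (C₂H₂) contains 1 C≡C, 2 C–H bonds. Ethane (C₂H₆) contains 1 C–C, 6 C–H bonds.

Bonds broken (reactants):
  C≡C: 1 × 811 = 811
  C–H: 2 × 408 = 816
  H–H: 2 × 452 = 904
  Σ(broken) = 2531 kJ
Bonds formed (products):
  C–C: 1 × 354 = 354
  C–H: 6 × 408 = 2448
  Σ(formed) = 2802 kJ
ΔH = Σ(broken) − Σ(formed) = 2531 − 2802 = −271 kJ

ΔH ≈ −271 kJ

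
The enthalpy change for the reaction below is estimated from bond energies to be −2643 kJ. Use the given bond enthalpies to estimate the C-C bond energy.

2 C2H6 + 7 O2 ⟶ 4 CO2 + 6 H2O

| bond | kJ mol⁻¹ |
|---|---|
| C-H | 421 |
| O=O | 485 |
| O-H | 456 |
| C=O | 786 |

Let D be the C-C bond energy.
Σ(broken) = 2×D + 12×421 + 7×485 = 8447 + 2D
Σ(formed) = 8×786 + 12×456 = 11760
ΔH = Σ(broken) − Σ(formed) = (8447 + 2D) − (11760) = −3313 + 2D
Setting this equal to −2643 kJ gives 2D = 670, so D = 335 kJ/mol.

D(C-C) ≈ 335 kJ/mol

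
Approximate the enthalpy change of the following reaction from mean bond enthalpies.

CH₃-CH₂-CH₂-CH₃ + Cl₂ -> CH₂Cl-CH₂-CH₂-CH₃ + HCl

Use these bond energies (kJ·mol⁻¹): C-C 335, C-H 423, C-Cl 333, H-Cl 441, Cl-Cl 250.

ΔH ≈ −101 kJ

Bonds broken (reactants):
  C-C: 3 × 335 = 1005
  C-H: 10 × 423 = 4230
  Cl-Cl: 1 × 250 = 250
  Σ(broken) = 5485 kJ
Bonds formed (products):
  C-C: 3 × 335 = 1005
  C-Cl: 1 × 333 = 333
  C-H: 9 × 423 = 3807
  H-Cl: 1 × 441 = 441
  Σ(formed) = 5586 kJ
ΔH = Σ(broken) − Σ(formed) = 5485 − 5586 = −101 kJ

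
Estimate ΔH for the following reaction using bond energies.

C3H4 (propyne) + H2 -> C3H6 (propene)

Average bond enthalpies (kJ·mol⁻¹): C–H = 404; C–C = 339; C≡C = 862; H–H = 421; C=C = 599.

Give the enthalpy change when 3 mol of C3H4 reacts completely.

ΔH = −372 kJ

Bonds broken (reactants):
  C≡C: 1 × 862 = 862
  C–C: 1 × 339 = 339
  C–H: 4 × 404 = 1616
  H–H: 1 × 421 = 421
  Σ(broken) = 3238 kJ
Bonds formed (products):
  C–C: 1 × 339 = 339
  C–H: 6 × 404 = 2424
  C=C: 1 × 599 = 599
  Σ(formed) = 3362 kJ
ΔH = Σ(broken) − Σ(formed) = 3238 − 3362 = −124 kJ
For 3× the reaction as written: 3 × (−124) = −372 kJ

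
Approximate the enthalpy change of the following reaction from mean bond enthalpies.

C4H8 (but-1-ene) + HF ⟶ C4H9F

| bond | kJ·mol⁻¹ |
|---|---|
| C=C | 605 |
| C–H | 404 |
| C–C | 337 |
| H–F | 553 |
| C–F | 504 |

Bonds broken (reactants):
  C–C: 2 × 337 = 674
  C–H: 8 × 404 = 3232
  C=C: 1 × 605 = 605
  H–F: 1 × 553 = 553
  Σ(broken) = 5064 kJ
Bonds formed (products):
  C–C: 3 × 337 = 1011
  C–F: 1 × 504 = 504
  C–H: 9 × 404 = 3636
  Σ(formed) = 5151 kJ
ΔH = Σ(broken) − Σ(formed) = 5064 − 5151 = −87 kJ

ΔH ≈ −87 kJ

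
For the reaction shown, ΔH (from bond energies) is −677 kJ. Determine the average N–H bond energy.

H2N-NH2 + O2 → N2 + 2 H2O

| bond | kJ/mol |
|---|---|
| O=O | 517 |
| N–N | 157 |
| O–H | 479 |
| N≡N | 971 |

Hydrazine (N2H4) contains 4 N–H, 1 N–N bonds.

Let D be the N–H bond energy.
Σ(broken) = 4×D + 1×157 + 1×517 = 674 + 4D
Σ(formed) = 1×971 + 4×479 = 2887
ΔH = Σ(broken) − Σ(formed) = (674 + 4D) − (2887) = −2213 + 4D
Setting this equal to −677 kJ gives 4D = 1536, so D = 384 kJ/mol.

D(N–H) ≈ 384 kJ/mol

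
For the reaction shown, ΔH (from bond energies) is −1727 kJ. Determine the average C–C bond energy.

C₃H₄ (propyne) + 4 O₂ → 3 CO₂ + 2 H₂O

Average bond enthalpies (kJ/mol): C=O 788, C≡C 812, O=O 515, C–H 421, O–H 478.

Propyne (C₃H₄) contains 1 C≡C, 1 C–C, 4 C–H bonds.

D(C–C) ≈ 357 kJ/mol

Let D be the C–C bond energy.
Σ(broken) = 1×812 + 1×D + 4×421 + 4×515 = 4556 + D
Σ(formed) = 6×788 + 4×478 = 6640
ΔH = Σ(broken) − Σ(formed) = (4556 + D) − (6640) = −2084 + D
Setting this equal to −1727 kJ gives D = 357 kJ/mol.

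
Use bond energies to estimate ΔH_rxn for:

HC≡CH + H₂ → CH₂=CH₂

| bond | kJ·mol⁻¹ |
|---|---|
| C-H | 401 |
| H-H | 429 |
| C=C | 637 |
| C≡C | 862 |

Bonds broken (reactants):
  C≡C: 1 × 862 = 862
  C-H: 2 × 401 = 802
  H-H: 1 × 429 = 429
  Σ(broken) = 2093 kJ
Bonds formed (products):
  C-H: 4 × 401 = 1604
  C=C: 1 × 637 = 637
  Σ(formed) = 2241 kJ
ΔH = Σ(broken) − Σ(formed) = 2093 − 2241 = −148 kJ

ΔH ≈ −148 kJ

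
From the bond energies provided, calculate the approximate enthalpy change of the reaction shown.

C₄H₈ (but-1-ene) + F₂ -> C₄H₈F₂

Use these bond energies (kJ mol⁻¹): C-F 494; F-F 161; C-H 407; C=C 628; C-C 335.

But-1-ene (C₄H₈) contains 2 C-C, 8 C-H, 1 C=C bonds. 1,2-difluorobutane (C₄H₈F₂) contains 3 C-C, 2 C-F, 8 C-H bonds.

Bonds broken (reactants):
  C-C: 2 × 335 = 670
  C-H: 8 × 407 = 3256
  C=C: 1 × 628 = 628
  F-F: 1 × 161 = 161
  Σ(broken) = 4715 kJ
Bonds formed (products):
  C-C: 3 × 335 = 1005
  C-F: 2 × 494 = 988
  C-H: 8 × 407 = 3256
  Σ(formed) = 5249 kJ
ΔH = Σ(broken) − Σ(formed) = 4715 − 5249 = −534 kJ

ΔH ≈ −534 kJ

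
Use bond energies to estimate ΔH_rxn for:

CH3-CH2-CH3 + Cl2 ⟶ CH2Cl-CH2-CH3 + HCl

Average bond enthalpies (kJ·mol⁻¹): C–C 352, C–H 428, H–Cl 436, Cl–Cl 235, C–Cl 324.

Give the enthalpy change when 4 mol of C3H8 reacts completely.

ΔH = −388 kJ

Bonds broken (reactants):
  C–C: 2 × 352 = 704
  C–H: 8 × 428 = 3424
  Cl–Cl: 1 × 235 = 235
  Σ(broken) = 4363 kJ
Bonds formed (products):
  C–C: 2 × 352 = 704
  C–Cl: 1 × 324 = 324
  C–H: 7 × 428 = 2996
  H–Cl: 1 × 436 = 436
  Σ(formed) = 4460 kJ
ΔH = Σ(broken) − Σ(formed) = 4363 − 4460 = −97 kJ
For 4× the reaction as written: 4 × (−97) = −388 kJ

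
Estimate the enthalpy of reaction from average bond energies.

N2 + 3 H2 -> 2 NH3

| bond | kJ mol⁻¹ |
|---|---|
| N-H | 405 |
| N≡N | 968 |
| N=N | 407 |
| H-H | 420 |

ΔH ≈ −202 kJ

Bonds broken (reactants):
  H-H: 3 × 420 = 1260
  N≡N: 1 × 968 = 968
  Σ(broken) = 2228 kJ
Bonds formed (products):
  N-H: 6 × 405 = 2430
  Σ(formed) = 2430 kJ
ΔH = Σ(broken) − Σ(formed) = 2228 − 2430 = −202 kJ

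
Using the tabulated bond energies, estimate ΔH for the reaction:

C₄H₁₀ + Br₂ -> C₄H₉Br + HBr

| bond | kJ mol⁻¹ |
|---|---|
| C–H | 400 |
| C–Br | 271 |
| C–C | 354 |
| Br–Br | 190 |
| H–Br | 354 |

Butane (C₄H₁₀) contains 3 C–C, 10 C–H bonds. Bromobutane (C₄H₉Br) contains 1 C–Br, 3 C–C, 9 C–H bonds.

Bonds broken (reactants):
  Br–Br: 1 × 190 = 190
  C–C: 3 × 354 = 1062
  C–H: 10 × 400 = 4000
  Σ(broken) = 5252 kJ
Bonds formed (products):
  C–Br: 1 × 271 = 271
  C–C: 3 × 354 = 1062
  C–H: 9 × 400 = 3600
  H–Br: 1 × 354 = 354
  Σ(formed) = 5287 kJ
ΔH = Σ(broken) − Σ(formed) = 5252 − 5287 = −35 kJ

ΔH ≈ −35 kJ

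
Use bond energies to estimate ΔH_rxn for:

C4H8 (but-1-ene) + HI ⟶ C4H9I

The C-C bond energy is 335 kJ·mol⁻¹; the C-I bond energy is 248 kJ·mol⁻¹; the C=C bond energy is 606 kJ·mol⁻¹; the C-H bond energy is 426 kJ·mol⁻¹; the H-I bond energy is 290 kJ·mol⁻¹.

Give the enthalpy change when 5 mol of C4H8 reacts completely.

ΔH = −565 kJ

Bonds broken (reactants):
  C-C: 2 × 335 = 670
  C-H: 8 × 426 = 3408
  C=C: 1 × 606 = 606
  H-I: 1 × 290 = 290
  Σ(broken) = 4974 kJ
Bonds formed (products):
  C-C: 3 × 335 = 1005
  C-H: 9 × 426 = 3834
  C-I: 1 × 248 = 248
  Σ(formed) = 5087 kJ
ΔH = Σ(broken) − Σ(formed) = 4974 − 5087 = −113 kJ
For 5× the reaction as written: 5 × (−113) = −565 kJ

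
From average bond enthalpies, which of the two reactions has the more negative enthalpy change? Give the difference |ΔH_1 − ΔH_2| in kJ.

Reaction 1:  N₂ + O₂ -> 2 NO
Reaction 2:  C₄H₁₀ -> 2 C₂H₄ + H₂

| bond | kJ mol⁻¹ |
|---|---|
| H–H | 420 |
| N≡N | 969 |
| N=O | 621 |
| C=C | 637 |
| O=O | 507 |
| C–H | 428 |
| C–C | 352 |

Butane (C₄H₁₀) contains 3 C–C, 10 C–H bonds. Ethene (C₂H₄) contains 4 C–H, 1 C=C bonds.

Reaction 1:
  Bonds broken (reactants):
    N≡N: 1 × 969 = 969
    O=O: 1 × 507 = 507
    Σ(broken) = 1476 kJ
  Bonds formed (products):
    N=O: 2 × 621 = 1242
    Σ(formed) = 1242 kJ
  ΔH_1 = 1476 − 1242 = +234 kJ
Reaction 2:
  Bonds broken (reactants):
    C–C: 3 × 352 = 1056
    C–H: 10 × 428 = 4280
    Σ(broken) = 5336 kJ
  Bonds formed (products):
    C–H: 8 × 428 = 3424
    C=C: 2 × 637 = 1274
    H–H: 1 × 420 = 420
    Σ(formed) = 5118 kJ
  ΔH_2 = 5336 − 5118 = +218 kJ
ΔH_1 − ΔH_2 = +16 kJ, so reaction 2 has the more negative ΔH; |ΔH_1 − ΔH_2| = 16 kJ.

Reaction 2, by 16 kJ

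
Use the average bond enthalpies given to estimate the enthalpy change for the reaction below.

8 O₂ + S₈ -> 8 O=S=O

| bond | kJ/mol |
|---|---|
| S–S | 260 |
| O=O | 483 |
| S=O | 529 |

ΔH ≈ −2520 kJ

Bonds broken (reactants):
  O=O: 8 × 483 = 3864
  S–S: 8 × 260 = 2080
  Σ(broken) = 5944 kJ
Bonds formed (products):
  S=O: 16 × 529 = 8464
  Σ(formed) = 8464 kJ
ΔH = Σ(broken) − Σ(formed) = 5944 − 8464 = −2520 kJ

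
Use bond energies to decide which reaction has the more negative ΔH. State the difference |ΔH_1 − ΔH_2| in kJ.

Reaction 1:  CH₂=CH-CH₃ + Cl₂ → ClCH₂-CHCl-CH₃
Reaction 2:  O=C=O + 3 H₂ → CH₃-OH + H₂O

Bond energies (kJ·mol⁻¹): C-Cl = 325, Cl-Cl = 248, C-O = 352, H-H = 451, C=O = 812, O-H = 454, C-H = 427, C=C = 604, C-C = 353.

Reaction 1, by 133 kJ

Reaction 1:
  Bonds broken (reactants):
    C-C: 1 × 353 = 353
    C-H: 6 × 427 = 2562
    C=C: 1 × 604 = 604
    Cl-Cl: 1 × 248 = 248
    Σ(broken) = 3767 kJ
  Bonds formed (products):
    C-C: 2 × 353 = 706
    C-Cl: 2 × 325 = 650
    C-H: 6 × 427 = 2562
    Σ(formed) = 3918 kJ
  ΔH_1 = 3767 − 3918 = −151 kJ
Reaction 2:
  Bonds broken (reactants):
    C=O: 2 × 812 = 1624
    H-H: 3 × 451 = 1353
    Σ(broken) = 2977 kJ
  Bonds formed (products):
    C-H: 3 × 427 = 1281
    C-O: 1 × 352 = 352
    O-H: 3 × 454 = 1362
    Σ(formed) = 2995 kJ
  ΔH_2 = 2977 − 2995 = −18 kJ
ΔH_1 − ΔH_2 = −133 kJ, so reaction 1 has the more negative ΔH; |ΔH_1 − ΔH_2| = 133 kJ.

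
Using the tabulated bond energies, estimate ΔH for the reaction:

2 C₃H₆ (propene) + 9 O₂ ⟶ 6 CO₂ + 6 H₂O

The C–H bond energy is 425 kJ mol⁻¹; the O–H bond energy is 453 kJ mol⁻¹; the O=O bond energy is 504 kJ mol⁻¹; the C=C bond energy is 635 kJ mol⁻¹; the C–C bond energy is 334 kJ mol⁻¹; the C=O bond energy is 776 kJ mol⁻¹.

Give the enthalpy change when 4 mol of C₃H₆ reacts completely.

Bonds broken (reactants):
  C–C: 2 × 334 = 668
  C–H: 12 × 425 = 5100
  C=C: 2 × 635 = 1270
  O=O: 9 × 504 = 4536
  Σ(broken) = 11574 kJ
Bonds formed (products):
  C=O: 12 × 776 = 9312
  O–H: 12 × 453 = 5436
  Σ(formed) = 14748 kJ
ΔH = Σ(broken) − Σ(formed) = 11574 − 14748 = −3174 kJ
For 2× the reaction as written: 2 × (−3174) = −6348 kJ

ΔH = −6348 kJ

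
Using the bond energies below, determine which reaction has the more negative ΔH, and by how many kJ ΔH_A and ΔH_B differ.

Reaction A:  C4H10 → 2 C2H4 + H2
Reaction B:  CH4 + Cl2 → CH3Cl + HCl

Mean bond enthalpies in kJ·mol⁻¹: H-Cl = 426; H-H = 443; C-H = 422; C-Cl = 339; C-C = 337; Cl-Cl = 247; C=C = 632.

Reaction A:
  Bonds broken (reactants):
    C-C: 3 × 337 = 1011
    C-H: 10 × 422 = 4220
    Σ(broken) = 5231 kJ
  Bonds formed (products):
    C-H: 8 × 422 = 3376
    C=C: 2 × 632 = 1264
    H-H: 1 × 443 = 443
    Σ(formed) = 5083 kJ
  ΔH_A = 5231 − 5083 = +148 kJ
Reaction B:
  Bonds broken (reactants):
    C-H: 4 × 422 = 1688
    Cl-Cl: 1 × 247 = 247
    Σ(broken) = 1935 kJ
  Bonds formed (products):
    C-Cl: 1 × 339 = 339
    C-H: 3 × 422 = 1266
    H-Cl: 1 × 426 = 426
    Σ(formed) = 2031 kJ
  ΔH_B = 1935 − 2031 = −96 kJ
ΔH_A − ΔH_B = +244 kJ, so reaction B has the more negative ΔH; |ΔH_A − ΔH_B| = 244 kJ.

Reaction B, by 244 kJ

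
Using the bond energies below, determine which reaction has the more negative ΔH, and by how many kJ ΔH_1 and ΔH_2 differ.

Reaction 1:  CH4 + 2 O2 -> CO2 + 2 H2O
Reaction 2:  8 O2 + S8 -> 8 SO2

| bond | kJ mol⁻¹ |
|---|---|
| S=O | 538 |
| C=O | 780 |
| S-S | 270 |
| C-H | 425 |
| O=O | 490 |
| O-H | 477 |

Reaction 2, by 1740 kJ

Reaction 1:
  Bonds broken (reactants):
    C-H: 4 × 425 = 1700
    O=O: 2 × 490 = 980
    Σ(broken) = 2680 kJ
  Bonds formed (products):
    C=O: 2 × 780 = 1560
    O-H: 4 × 477 = 1908
    Σ(formed) = 3468 kJ
  ΔH_1 = 2680 − 3468 = −788 kJ
Reaction 2:
  Bonds broken (reactants):
    O=O: 8 × 490 = 3920
    S-S: 8 × 270 = 2160
    Σ(broken) = 6080 kJ
  Bonds formed (products):
    S=O: 16 × 538 = 8608
    Σ(formed) = 8608 kJ
  ΔH_2 = 6080 − 8608 = −2528 kJ
ΔH_1 − ΔH_2 = +1740 kJ, so reaction 2 has the more negative ΔH; |ΔH_1 − ΔH_2| = 1740 kJ.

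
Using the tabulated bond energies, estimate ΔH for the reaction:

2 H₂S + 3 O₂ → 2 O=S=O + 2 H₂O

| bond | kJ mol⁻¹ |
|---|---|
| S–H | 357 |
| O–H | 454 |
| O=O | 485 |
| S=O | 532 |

Bonds broken (reactants):
  O=O: 3 × 485 = 1455
  S–H: 4 × 357 = 1428
  Σ(broken) = 2883 kJ
Bonds formed (products):
  O–H: 4 × 454 = 1816
  S=O: 4 × 532 = 2128
  Σ(formed) = 3944 kJ
ΔH = Σ(broken) − Σ(formed) = 2883 − 3944 = −1061 kJ

ΔH ≈ −1061 kJ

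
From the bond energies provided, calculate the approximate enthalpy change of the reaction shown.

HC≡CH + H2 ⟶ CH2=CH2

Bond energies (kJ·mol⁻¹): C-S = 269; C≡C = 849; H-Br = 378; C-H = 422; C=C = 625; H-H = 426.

ΔH ≈ −194 kJ

Bonds broken (reactants):
  C≡C: 1 × 849 = 849
  C-H: 2 × 422 = 844
  H-H: 1 × 426 = 426
  Σ(broken) = 2119 kJ
Bonds formed (products):
  C-H: 4 × 422 = 1688
  C=C: 1 × 625 = 625
  Σ(formed) = 2313 kJ
ΔH = Σ(broken) − Σ(formed) = 2119 − 2313 = −194 kJ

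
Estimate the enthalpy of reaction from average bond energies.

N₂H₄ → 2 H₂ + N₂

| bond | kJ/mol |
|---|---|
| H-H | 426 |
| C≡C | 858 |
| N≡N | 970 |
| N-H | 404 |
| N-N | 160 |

ΔH ≈ −46 kJ

Bonds broken (reactants):
  N-H: 4 × 404 = 1616
  N-N: 1 × 160 = 160
  Σ(broken) = 1776 kJ
Bonds formed (products):
  H-H: 2 × 426 = 852
  N≡N: 1 × 970 = 970
  Σ(formed) = 1822 kJ
ΔH = Σ(broken) − Σ(formed) = 1776 − 1822 = −46 kJ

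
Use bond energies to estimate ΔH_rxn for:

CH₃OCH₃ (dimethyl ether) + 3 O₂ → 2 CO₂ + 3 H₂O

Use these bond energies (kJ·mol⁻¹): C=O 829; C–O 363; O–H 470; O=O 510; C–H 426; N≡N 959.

ΔH ≈ −1324 kJ

Bonds broken (reactants):
  C–H: 6 × 426 = 2556
  C–O: 2 × 363 = 726
  O=O: 3 × 510 = 1530
  Σ(broken) = 4812 kJ
Bonds formed (products):
  C=O: 4 × 829 = 3316
  O–H: 6 × 470 = 2820
  Σ(formed) = 6136 kJ
ΔH = Σ(broken) − Σ(formed) = 4812 − 6136 = −1324 kJ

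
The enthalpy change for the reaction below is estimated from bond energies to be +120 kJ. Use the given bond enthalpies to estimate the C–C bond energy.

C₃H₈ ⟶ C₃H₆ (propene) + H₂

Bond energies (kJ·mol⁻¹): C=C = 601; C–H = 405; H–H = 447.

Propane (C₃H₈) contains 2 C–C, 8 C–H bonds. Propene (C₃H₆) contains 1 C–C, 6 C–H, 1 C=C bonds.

Let D be the C–C bond energy.
Σ(broken) = 2×D + 8×405 = 3240 + 2D
Σ(formed) = 1×D + 6×405 + 1×601 + 1×447 = 3478 + D
ΔH = Σ(broken) − Σ(formed) = (3240 + 2D) − (3478 + D) = −238 + D
Setting this equal to +120 kJ gives D = 358 kJ/mol.

D(C–C) ≈ 358 kJ/mol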